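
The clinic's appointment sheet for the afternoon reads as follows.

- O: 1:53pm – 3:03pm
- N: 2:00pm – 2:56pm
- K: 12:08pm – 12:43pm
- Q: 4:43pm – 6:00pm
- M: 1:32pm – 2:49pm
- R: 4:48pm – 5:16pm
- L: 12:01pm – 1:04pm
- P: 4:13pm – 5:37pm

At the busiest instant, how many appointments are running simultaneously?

3

Walk through starts and ends in time order (an end at T is processed before a start at T):
12:01pm start L → 1
12:08pm start K → 2
12:43pm end K → 1
1:04pm end L → 0
1:32pm start M → 1
1:53pm start O → 2
2:00pm start N → 3
2:49pm end M → 2
2:56pm end N → 1
3:03pm end O → 0
4:13pm start P → 1
4:43pm start Q → 2
4:48pm start R → 3
5:16pm end R → 2
5:37pm end P → 1
6:00pm end Q → 0
Peak is 3, at 2:00pm (M, N, O).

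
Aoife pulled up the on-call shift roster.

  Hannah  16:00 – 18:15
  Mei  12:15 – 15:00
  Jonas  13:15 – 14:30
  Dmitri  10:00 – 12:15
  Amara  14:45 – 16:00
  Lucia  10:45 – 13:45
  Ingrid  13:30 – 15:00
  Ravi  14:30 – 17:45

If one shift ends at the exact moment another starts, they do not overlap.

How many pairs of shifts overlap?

Sorted by start: Dmitri, Lucia, Mei, Jonas, Ingrid, Ravi, Amara, Hannah.
Lucia starts before Dmitri ends → Dmitri and Lucia overlap.
Mei starts exactly when Dmitri ends (back-to-back, no overlap); Dmitri is clear from here.
Mei starts before Lucia ends → Lucia and Mei overlap.
Jonas starts before Lucia ends → Lucia and Jonas overlap.
Ingrid starts before Lucia ends → Lucia and Ingrid overlap.
Ravi starts after Lucia ends; Lucia is clear from here.
Jonas starts before Mei ends → Mei and Jonas overlap.
Ingrid starts before Mei ends → Mei and Ingrid overlap.
Ravi starts before Mei ends → Mei and Ravi overlap.
Amara starts before Mei ends → Mei and Amara overlap.
Hannah starts after Mei ends.
Ingrid starts before Jonas ends → Jonas and Ingrid overlap.
Ravi starts exactly when Jonas ends (back-to-back, no overlap); Jonas is clear from here.
Ravi starts before Ingrid ends → Ingrid and Ravi overlap.
Amara starts before Ingrid ends → Ingrid and Amara overlap.
Hannah starts after Ingrid ends.
Amara starts before Ravi ends → Ravi and Amara overlap.
Hannah starts before Ravi ends → Ravi and Hannah overlap.
Hannah starts exactly when Amara ends (back-to-back, no overlap).
Overlapping pairs: Amara & Ingrid, Amara & Mei, Amara & Ravi, Dmitri & Lucia, Hannah & Ravi, Ingrid & Jonas, Ingrid & Lucia, Ingrid & Mei, Ingrid & Ravi, Jonas & Lucia, Jonas & Mei, Lucia & Mei, Mei & Ravi — 13 in total.

13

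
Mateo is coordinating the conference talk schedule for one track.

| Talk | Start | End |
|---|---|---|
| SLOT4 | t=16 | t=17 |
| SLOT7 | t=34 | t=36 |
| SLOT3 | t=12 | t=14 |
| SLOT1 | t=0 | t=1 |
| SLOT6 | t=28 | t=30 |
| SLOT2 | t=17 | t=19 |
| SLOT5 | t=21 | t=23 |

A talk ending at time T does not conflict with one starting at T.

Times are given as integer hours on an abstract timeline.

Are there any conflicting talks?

Sorted by start: SLOT1, SLOT3, SLOT4, SLOT2, SLOT5, SLOT6, SLOT7.
SLOT3 starts after SLOT1 ends; SLOT1 is clear from here.
SLOT4 starts after SLOT3 ends; SLOT3 is clear from here.
SLOT2 starts exactly when SLOT4 ends (back-to-back, no overlap); SLOT4 is clear from here.
SLOT5 starts after SLOT2 ends; SLOT2 is clear from here.
SLOT6 starts after SLOT5 ends; SLOT5 is clear from here.
SLOT7 starts after SLOT6 ends.
Every pair is clear; the schedule has no overlaps.

No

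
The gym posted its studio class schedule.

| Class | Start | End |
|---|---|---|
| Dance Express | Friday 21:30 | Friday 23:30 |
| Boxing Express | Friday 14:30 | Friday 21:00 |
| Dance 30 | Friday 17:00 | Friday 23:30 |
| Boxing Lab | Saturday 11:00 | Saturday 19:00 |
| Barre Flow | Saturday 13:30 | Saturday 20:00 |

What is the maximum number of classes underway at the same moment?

2

Sweep the timeline, counting +1 at each start and −1 at each end (ends before starts at a tie):
Friday 14:30 start Boxing Express → 1
Friday 17:00 start Dance 30 → 2
Friday 21:00 end Boxing Express → 1
Friday 21:30 start Dance Express → 2
Friday 23:30 end Dance 30 → 1
Friday 23:30 end Dance Express → 0
Saturday 11:00 start Boxing Lab → 1
Saturday 13:30 start Barre Flow → 2
Saturday 19:00 end Boxing Lab → 1
Saturday 20:00 end Barre Flow → 0
Peak is 2, at Friday 17:00 (Boxing Express, Dance 30).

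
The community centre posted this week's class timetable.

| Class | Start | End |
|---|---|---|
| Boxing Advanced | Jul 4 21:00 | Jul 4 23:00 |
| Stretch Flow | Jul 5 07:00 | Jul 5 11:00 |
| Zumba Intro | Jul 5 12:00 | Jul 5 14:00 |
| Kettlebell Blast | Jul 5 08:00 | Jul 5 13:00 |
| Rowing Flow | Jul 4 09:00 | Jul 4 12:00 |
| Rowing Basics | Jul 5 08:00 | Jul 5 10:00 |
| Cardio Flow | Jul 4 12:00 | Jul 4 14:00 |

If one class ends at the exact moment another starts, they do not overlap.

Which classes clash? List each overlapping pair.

Sorted by start: Rowing Flow, Cardio Flow, Boxing Advanced, Stretch Flow, Rowing Basics, Kettlebell Blast, Zumba Intro.
Cardio Flow starts exactly when Rowing Flow ends (back-to-back, no overlap); Rowing Flow is clear from here.
Boxing Advanced starts after Cardio Flow ends; Cardio Flow is clear from here.
Stretch Flow starts after Boxing Advanced ends; Boxing Advanced is clear from here.
Rowing Basics starts before Stretch Flow ends → Stretch Flow and Rowing Basics overlap.
Kettlebell Blast starts before Stretch Flow ends → Stretch Flow and Kettlebell Blast overlap.
Zumba Intro starts after Stretch Flow ends.
Kettlebell Blast starts before Rowing Basics ends → Rowing Basics and Kettlebell Blast overlap.
Zumba Intro starts after Rowing Basics ends.
Zumba Intro starts before Kettlebell Blast ends → Kettlebell Blast and Zumba Intro overlap.

Kettlebell Blast & Rowing Basics, Kettlebell Blast & Stretch Flow, Kettlebell Blast & Zumba Intro, Rowing Basics & Stretch Flow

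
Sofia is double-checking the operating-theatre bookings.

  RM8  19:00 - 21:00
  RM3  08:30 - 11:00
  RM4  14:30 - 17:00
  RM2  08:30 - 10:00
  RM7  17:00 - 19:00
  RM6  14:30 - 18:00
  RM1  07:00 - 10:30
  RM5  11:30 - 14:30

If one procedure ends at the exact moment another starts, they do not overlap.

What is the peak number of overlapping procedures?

3

Sweep the timeline, counting +1 at each start and −1 at each end (ends before starts at a tie):
07:00 start RM1 → 1
08:30 start RM2 → 2
08:30 start RM3 → 3
10:00 end RM2 → 2
10:30 end RM1 → 1
11:00 end RM3 → 0
11:30 start RM5 → 1
14:30 end RM5 → 0
14:30 start RM4 → 1
14:30 start RM6 → 2
17:00 end RM4 → 1
17:00 start RM7 → 2
18:00 end RM6 → 1
19:00 end RM7 → 0
19:00 start RM8 → 1
21:00 end RM8 → 0
Peak is 3, at 08:30 (RM1, RM2, RM3).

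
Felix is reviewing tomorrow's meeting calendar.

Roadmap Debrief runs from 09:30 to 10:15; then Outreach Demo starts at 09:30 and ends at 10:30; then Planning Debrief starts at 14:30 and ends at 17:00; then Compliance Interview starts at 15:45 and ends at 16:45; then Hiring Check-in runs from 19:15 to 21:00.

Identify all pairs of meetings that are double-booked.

Compliance Interview & Planning Debrief, Outreach Demo & Roadmap Debrief

Sorted by start: Roadmap Debrief, Outreach Demo, Planning Debrief, Compliance Interview, Hiring Check-in.
Outreach Demo starts before Roadmap Debrief ends → Roadmap Debrief and Outreach Demo overlap.
Planning Debrief starts after Roadmap Debrief ends, so nothing later overlaps Roadmap Debrief either.
Planning Debrief starts after Outreach Demo ends, so nothing later overlaps Outreach Demo either.
Compliance Interview starts before Planning Debrief ends → Planning Debrief and Compliance Interview overlap.
Hiring Check-in starts after Planning Debrief ends.
Hiring Check-in starts after Compliance Interview ends.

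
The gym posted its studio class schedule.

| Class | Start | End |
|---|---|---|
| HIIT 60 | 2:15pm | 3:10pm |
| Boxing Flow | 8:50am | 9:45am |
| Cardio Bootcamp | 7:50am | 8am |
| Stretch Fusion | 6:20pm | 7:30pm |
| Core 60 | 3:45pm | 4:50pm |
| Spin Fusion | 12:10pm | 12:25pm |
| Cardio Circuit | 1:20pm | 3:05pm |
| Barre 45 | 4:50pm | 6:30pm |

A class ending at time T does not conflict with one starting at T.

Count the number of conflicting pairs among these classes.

2

Sorted by start: Cardio Bootcamp, Boxing Flow, Spin Fusion, Cardio Circuit, HIIT 60, Core 60, Barre 45, Stretch Fusion.
Boxing Flow starts after Cardio Bootcamp ends, so nothing later overlaps Cardio Bootcamp either.
Spin Fusion starts after Boxing Flow ends, so nothing later overlaps Boxing Flow either.
Cardio Circuit starts after Spin Fusion ends, so nothing later overlaps Spin Fusion either.
HIIT 60 starts before Cardio Circuit ends → Cardio Circuit and HIIT 60 overlap.
Core 60 starts after Cardio Circuit ends, so nothing later overlaps Cardio Circuit either.
Core 60 starts after HIIT 60 ends, so nothing later overlaps HIIT 60 either.
Barre 45 starts exactly when Core 60 ends (back-to-back, no overlap), so nothing later overlaps Core 60 either.
Stretch Fusion starts before Barre 45 ends → Barre 45 and Stretch Fusion overlap.
Overlapping pairs: Barre 45 & Stretch Fusion, Cardio Circuit & HIIT 60 — 2 in total.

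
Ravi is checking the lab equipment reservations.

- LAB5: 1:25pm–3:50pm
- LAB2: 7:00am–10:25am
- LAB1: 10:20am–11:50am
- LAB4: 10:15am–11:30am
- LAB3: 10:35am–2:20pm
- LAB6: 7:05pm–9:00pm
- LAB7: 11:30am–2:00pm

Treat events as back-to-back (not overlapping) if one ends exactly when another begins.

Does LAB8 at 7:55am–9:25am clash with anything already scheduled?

LAB2: starts 7:00am before LAB8 ends 9:25am, and ends 10:25am after LAB8 starts 7:55am → overlap.
LAB4: starts 10:15am at or after LAB8 ends 9:25am → clear.
LAB1: starts 10:20am at or after LAB8 ends 9:25am → clear.
LAB3: starts 10:35am at or after LAB8 ends 9:25am → clear.
LAB7: starts 11:30am at or after LAB8 ends 9:25am → clear.
LAB5: starts 1:25pm at or after LAB8 ends 9:25am → clear.
LAB6: starts 7:05pm at or after LAB8 ends 9:25am → clear.
LAB8 overlaps LAB2.

Yes — it overlaps LAB2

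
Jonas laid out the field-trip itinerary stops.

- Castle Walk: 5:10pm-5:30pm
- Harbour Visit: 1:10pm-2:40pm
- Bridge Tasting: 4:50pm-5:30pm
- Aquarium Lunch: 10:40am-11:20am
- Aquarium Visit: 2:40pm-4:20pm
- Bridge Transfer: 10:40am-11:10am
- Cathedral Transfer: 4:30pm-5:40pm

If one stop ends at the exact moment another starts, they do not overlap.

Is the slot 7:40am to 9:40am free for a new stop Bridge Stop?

Yes — the slot is free

Bridge Transfer: starts 10:40am at or after Bridge Stop ends 9:40am → clear.
Aquarium Lunch: starts 10:40am at or after Bridge Stop ends 9:40am → clear.
Harbour Visit: starts 1:10pm at or after Bridge Stop ends 9:40am → clear.
Aquarium Visit: starts 2:40pm at or after Bridge Stop ends 9:40am → clear.
Cathedral Transfer: starts 4:30pm at or after Bridge Stop ends 9:40am → clear.
Bridge Tasting: starts 4:50pm at or after Bridge Stop ends 9:40am → clear.
Castle Walk: starts 5:10pm at or after Bridge Stop ends 9:40am → clear.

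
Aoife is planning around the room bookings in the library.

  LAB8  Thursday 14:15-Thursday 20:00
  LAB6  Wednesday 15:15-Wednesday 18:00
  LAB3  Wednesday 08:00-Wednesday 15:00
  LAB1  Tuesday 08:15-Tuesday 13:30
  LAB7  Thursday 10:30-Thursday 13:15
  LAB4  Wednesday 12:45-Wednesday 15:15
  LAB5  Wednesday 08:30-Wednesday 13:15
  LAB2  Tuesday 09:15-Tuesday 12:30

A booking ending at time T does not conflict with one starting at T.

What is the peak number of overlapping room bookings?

Walk through starts and ends in time order (an end at T is processed before a start at T):
Tuesday 08:15 start LAB1 → 1
Tuesday 09:15 start LAB2 → 2
Tuesday 12:30 end LAB2 → 1
Tuesday 13:30 end LAB1 → 0
Wednesday 08:00 start LAB3 → 1
Wednesday 08:30 start LAB5 → 2
Wednesday 12:45 start LAB4 → 3
Wednesday 13:15 end LAB5 → 2
Wednesday 15:00 end LAB3 → 1
Wednesday 15:15 end LAB4 → 0
Wednesday 15:15 start LAB6 → 1
Wednesday 18:00 end LAB6 → 0
Thursday 10:30 start LAB7 → 1
Thursday 13:15 end LAB7 → 0
Thursday 14:15 start LAB8 → 1
Thursday 20:00 end LAB8 → 0
Peak is 3, at Wednesday 12:45 (LAB3, LAB4, LAB5).

3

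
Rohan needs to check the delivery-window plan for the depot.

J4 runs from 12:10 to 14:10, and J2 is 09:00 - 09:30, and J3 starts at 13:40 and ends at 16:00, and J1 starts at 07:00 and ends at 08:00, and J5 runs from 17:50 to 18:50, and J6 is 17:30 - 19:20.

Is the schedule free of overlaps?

Sorted by start: J1, J2, J4, J3, J6, J5.
J2 starts after J1 ends; J1 is clear from here.
J4 starts after J2 ends; J2 is clear from here.
J3 starts before J4 ends → J4 and J3 overlap.
That's a conflict, so the schedule is not conflict-free.

No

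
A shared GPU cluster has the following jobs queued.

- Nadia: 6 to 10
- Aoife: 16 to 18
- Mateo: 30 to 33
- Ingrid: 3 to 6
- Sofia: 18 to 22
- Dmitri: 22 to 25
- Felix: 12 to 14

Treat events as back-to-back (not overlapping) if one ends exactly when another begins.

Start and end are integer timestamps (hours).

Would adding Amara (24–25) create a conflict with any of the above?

Ingrid: ends 6 at or before Amara starts 24 → clear.
Nadia: ends 10 at or before Amara starts 24 → clear.
Felix: ends 14 at or before Amara starts 24 → clear.
Aoife: ends 18 at or before Amara starts 24 → clear.
Sofia: ends 22 at or before Amara starts 24 → clear.
Dmitri: starts 22 before Amara ends 25, and ends 25 after Amara starts 24 → overlap.
Mateo: starts 30 at or after Amara ends 25 → clear.
Amara overlaps Dmitri.

Yes — it overlaps Dmitri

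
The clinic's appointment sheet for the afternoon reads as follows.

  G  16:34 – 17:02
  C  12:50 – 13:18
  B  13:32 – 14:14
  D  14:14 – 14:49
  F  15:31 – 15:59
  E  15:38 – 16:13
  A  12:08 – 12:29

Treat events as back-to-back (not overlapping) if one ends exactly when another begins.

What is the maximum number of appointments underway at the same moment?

2

Walk through starts and ends in time order (an end at T is processed before a start at T):
12:08 start A → 1
12:29 end A → 0
12:50 start C → 1
13:18 end C → 0
13:32 start B → 1
14:14 end B → 0
14:14 start D → 1
14:49 end D → 0
15:31 start F → 1
15:38 start E → 2
15:59 end F → 1
16:13 end E → 0
16:34 start G → 1
17:02 end G → 0
Peak is 2, at 15:38 (E, F).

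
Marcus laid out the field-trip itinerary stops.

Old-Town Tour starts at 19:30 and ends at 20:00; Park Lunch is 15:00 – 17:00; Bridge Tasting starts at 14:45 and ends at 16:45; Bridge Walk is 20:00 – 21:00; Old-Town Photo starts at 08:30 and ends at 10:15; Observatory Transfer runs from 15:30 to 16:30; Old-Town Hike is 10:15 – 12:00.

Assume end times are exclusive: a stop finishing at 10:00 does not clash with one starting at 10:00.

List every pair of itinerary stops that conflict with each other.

Sorted by start: Old-Town Photo, Old-Town Hike, Bridge Tasting, Park Lunch, Observatory Transfer, Old-Town Tour, Bridge Walk.
Old-Town Hike starts exactly when Old-Town Photo ends (back-to-back, no overlap); Old-Town Photo is clear from here.
Bridge Tasting starts after Old-Town Hike ends; Old-Town Hike is clear from here.
Park Lunch starts before Bridge Tasting ends → Bridge Tasting and Park Lunch overlap.
Observatory Transfer starts before Bridge Tasting ends → Bridge Tasting and Observatory Transfer overlap.
Old-Town Tour starts after Bridge Tasting ends; Bridge Tasting is clear from here.
Observatory Transfer starts before Park Lunch ends → Park Lunch and Observatory Transfer overlap.
Old-Town Tour starts after Park Lunch ends; Park Lunch is clear from here.
Old-Town Tour starts after Observatory Transfer ends; Observatory Transfer is clear from here.
Bridge Walk starts exactly when Old-Town Tour ends (back-to-back, no overlap).

Bridge Tasting & Observatory Transfer, Bridge Tasting & Park Lunch, Observatory Transfer & Park Lunch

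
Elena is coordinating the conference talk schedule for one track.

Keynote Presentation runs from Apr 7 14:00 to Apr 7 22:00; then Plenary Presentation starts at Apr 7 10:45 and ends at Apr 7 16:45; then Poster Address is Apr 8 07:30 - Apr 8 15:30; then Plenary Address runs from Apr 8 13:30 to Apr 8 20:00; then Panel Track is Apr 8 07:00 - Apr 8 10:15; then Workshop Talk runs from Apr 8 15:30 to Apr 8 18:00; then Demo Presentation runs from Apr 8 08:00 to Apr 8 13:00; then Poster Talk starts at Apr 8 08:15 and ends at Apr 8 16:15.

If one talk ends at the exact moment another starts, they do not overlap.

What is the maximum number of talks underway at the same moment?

Sort all start/end points and keep a running count:
Apr 7 10:45 start Plenary Presentation → 1
Apr 7 14:00 start Keynote Presentation → 2
Apr 7 16:45 end Plenary Presentation → 1
Apr 7 22:00 end Keynote Presentation → 0
Apr 8 07:00 start Panel Track → 1
Apr 8 07:30 start Poster Address → 2
Apr 8 08:00 start Demo Presentation → 3
Apr 8 08:15 start Poster Talk → 4
Apr 8 10:15 end Panel Track → 3
Apr 8 13:00 end Demo Presentation → 2
Apr 8 13:30 start Plenary Address → 3
Apr 8 15:30 end Poster Address → 2
Apr 8 15:30 start Workshop Talk → 3
Apr 8 16:15 end Poster Talk → 2
Apr 8 18:00 end Workshop Talk → 1
Apr 8 20:00 end Plenary Address → 0
Peak is 4, at Apr 8 08:15 (Demo Presentation, Panel Track, Poster Address, Poster Talk).

4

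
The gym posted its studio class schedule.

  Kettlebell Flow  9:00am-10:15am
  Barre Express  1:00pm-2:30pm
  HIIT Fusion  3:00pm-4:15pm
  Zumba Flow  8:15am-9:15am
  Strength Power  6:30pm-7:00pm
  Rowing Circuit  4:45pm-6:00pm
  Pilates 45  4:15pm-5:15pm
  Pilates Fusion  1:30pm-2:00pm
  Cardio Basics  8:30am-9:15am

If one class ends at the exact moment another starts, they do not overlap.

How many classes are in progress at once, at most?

Walk through starts and ends in time order (an end at T is processed before a start at T):
8:15am start Zumba Flow → 1
8:30am start Cardio Basics → 2
9:00am start Kettlebell Flow → 3
9:15am end Cardio Basics → 2
9:15am end Zumba Flow → 1
10:15am end Kettlebell Flow → 0
1:00pm start Barre Express → 1
1:30pm start Pilates Fusion → 2
2:00pm end Pilates Fusion → 1
2:30pm end Barre Express → 0
3:00pm start HIIT Fusion → 1
4:15pm end HIIT Fusion → 0
4:15pm start Pilates 45 → 1
4:45pm start Rowing Circuit → 2
5:15pm end Pilates 45 → 1
6:00pm end Rowing Circuit → 0
6:30pm start Strength Power → 1
7:00pm end Strength Power → 0
Peak is 3, at 9:00am (Cardio Basics, Kettlebell Flow, Zumba Flow).

3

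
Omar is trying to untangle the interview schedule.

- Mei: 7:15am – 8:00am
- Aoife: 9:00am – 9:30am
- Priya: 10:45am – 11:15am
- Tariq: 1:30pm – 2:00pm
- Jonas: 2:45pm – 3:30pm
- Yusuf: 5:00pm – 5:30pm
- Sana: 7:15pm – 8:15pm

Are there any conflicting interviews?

No

Sorted by start: Mei, Aoife, Priya, Tariq, Jonas, Yusuf, Sana.
Aoife starts after Mei ends; Mei is clear from here.
Priya starts after Aoife ends; Aoife is clear from here.
Tariq starts after Priya ends; Priya is clear from here.
Jonas starts after Tariq ends; Tariq is clear from here.
Yusuf starts after Jonas ends; Jonas is clear from here.
Sana starts after Yusuf ends.
Every pair is clear; the schedule has no overlaps.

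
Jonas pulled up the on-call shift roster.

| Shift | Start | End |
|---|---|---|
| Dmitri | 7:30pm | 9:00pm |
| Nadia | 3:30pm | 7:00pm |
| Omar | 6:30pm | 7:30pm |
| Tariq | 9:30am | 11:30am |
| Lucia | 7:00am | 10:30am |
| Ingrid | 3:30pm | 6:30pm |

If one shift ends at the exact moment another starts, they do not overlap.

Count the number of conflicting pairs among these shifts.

Sorted by start: Lucia, Tariq, Ingrid, Nadia, Omar, Dmitri.
Tariq starts before Lucia ends → Lucia and Tariq overlap.
Ingrid starts after Lucia ends, so Lucia has no further overlaps.
Ingrid starts after Tariq ends, so Tariq has no further overlaps.
Nadia starts before Ingrid ends → Ingrid and Nadia overlap.
Omar starts exactly when Ingrid ends (back-to-back, no overlap), so Ingrid has no further overlaps.
Omar starts before Nadia ends → Nadia and Omar overlap.
Dmitri starts after Nadia ends.
Dmitri starts exactly when Omar ends (back-to-back, no overlap).
Overlapping pairs: Ingrid & Nadia, Lucia & Tariq, Nadia & Omar — 3 in total.

3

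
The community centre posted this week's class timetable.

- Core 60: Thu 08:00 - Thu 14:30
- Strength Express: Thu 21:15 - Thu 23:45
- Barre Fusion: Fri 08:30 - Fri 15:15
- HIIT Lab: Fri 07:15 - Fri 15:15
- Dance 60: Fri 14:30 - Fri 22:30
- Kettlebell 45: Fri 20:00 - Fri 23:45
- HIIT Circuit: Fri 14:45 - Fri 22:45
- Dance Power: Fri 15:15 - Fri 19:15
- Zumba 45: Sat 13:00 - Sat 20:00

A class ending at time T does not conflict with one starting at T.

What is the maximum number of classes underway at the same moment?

Walk through starts and ends in time order (an end at T is processed before a start at T):
Thu 08:00 start Core 60 → 1
Thu 14:30 end Core 60 → 0
Thu 21:15 start Strength Express → 1
Thu 23:45 end Strength Express → 0
Fri 07:15 start HIIT Lab → 1
Fri 08:30 start Barre Fusion → 2
Fri 14:30 start Dance 60 → 3
Fri 14:45 start HIIT Circuit → 4
Fri 15:15 end Barre Fusion → 3
Fri 15:15 end HIIT Lab → 2
Fri 15:15 start Dance Power → 3
Fri 19:15 end Dance Power → 2
Fri 20:00 start Kettlebell 45 → 3
Fri 22:30 end Dance 60 → 2
Fri 22:45 end HIIT Circuit → 1
Fri 23:45 end Kettlebell 45 → 0
Sat 13:00 start Zumba 45 → 1
Sat 20:00 end Zumba 45 → 0
Peak is 4, at Fri 14:45 (Barre Fusion, Dance 60, HIIT Circuit, HIIT Lab).

4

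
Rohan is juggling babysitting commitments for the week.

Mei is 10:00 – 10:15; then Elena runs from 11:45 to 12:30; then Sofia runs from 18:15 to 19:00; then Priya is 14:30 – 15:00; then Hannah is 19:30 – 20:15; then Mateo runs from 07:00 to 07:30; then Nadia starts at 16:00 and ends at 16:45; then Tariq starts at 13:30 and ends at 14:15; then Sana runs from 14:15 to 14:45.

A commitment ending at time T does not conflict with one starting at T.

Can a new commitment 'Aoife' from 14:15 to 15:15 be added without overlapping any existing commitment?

No — it overlaps Priya, Sana

Mateo: ends 07:30 at or before Aoife starts 14:15 → clear.
Mei: ends 10:15 at or before Aoife starts 14:15 → clear.
Elena: ends 12:30 at or before Aoife starts 14:15 → clear.
Tariq: ends 14:15 at or before Aoife starts 14:15 → clear.
Sana: starts 14:15 before Aoife ends 15:15, and ends 14:45 after Aoife starts 14:15 → overlap.
Priya: starts 14:30 before Aoife ends 15:15, and ends 15:00 after Aoife starts 14:15 → overlap.
Nadia: starts 16:00 at or after Aoife ends 15:15 → clear.
Sofia: starts 18:15 at or after Aoife ends 15:15 → clear.
Hannah: starts 19:30 at or after Aoife ends 15:15 → clear.
Aoife overlaps Sana, Priya.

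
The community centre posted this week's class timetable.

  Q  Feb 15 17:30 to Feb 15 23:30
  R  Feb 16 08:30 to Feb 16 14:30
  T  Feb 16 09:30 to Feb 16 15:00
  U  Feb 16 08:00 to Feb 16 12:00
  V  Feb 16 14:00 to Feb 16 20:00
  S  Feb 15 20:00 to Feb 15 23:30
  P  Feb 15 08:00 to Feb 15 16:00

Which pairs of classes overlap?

Q & S, R & T, R & U, R & V, T & U, T & V

Sorted by start: P, Q, S, U, R, T, V.
Q starts after P ends; P is clear from here.
S starts before Q ends → Q and S overlap.
U starts after Q ends; Q is clear from here.
U starts after S ends; S is clear from here.
R starts before U ends → U and R overlap.
T starts before U ends → U and T overlap.
V starts after U ends.
T starts before R ends → R and T overlap.
V starts before R ends → R and V overlap.
V starts before T ends → T and V overlap.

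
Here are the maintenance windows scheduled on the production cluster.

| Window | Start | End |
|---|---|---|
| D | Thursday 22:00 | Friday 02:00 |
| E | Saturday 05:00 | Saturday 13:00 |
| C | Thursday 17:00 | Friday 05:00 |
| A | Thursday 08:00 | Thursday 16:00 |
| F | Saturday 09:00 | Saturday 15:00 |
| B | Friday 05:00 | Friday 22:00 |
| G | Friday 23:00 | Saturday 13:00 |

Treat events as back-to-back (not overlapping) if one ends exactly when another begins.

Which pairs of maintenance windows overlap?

C & D, E & F, E & G, F & G

Sorted by start: A, C, D, B, G, E, F.
C starts after A ends; A is clear from here.
D starts before C ends → C and D overlap.
B starts exactly when C ends (back-to-back, no overlap); C is clear from here.
B starts after D ends; D is clear from here.
G starts after B ends; B is clear from here.
E starts before G ends → G and E overlap.
F starts before G ends → G and F overlap.
F starts before E ends → E and F overlap.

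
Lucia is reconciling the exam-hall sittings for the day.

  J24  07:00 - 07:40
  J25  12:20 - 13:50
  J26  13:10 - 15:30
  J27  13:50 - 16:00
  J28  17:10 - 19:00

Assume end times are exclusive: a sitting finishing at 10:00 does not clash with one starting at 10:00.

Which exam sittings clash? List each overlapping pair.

J25 & J26, J26 & J27

Sorted by start: J24, J25, J26, J27, J28.
J25 starts after J24 ends, so nothing later overlaps J24 either.
J26 starts before J25 ends → J25 and J26 overlap.
J27 starts exactly when J25 ends (back-to-back, no overlap), so nothing later overlaps J25 either.
J27 starts before J26 ends → J26 and J27 overlap.
J28 starts after J26 ends.
J28 starts after J27 ends.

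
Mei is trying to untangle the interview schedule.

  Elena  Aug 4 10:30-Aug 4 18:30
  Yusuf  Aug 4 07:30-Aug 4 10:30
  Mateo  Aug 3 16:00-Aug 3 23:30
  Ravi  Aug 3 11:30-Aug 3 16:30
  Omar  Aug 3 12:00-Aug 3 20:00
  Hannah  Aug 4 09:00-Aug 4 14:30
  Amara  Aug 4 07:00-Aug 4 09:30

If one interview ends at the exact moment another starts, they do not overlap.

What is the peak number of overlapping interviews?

Walk through starts and ends in time order (an end at T is processed before a start at T):
Aug 3 11:30 start Ravi → 1
Aug 3 12:00 start Omar → 2
Aug 3 16:00 start Mateo → 3
Aug 3 16:30 end Ravi → 2
Aug 3 20:00 end Omar → 1
Aug 3 23:30 end Mateo → 0
Aug 4 07:00 start Amara → 1
Aug 4 07:30 start Yusuf → 2
Aug 4 09:00 start Hannah → 3
Aug 4 09:30 end Amara → 2
Aug 4 10:30 end Yusuf → 1
Aug 4 10:30 start Elena → 2
Aug 4 14:30 end Hannah → 1
Aug 4 18:30 end Elena → 0
Peak is 3, at Aug 3 16:00 (Mateo, Omar, Ravi).

3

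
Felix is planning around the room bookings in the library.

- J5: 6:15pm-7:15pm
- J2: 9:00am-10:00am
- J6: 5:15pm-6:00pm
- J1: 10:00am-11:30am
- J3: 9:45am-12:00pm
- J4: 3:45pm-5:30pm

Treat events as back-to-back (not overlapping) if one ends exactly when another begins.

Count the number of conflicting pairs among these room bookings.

3

Sorted by start: J2, J3, J1, J4, J6, J5.
J3 starts before J2 ends → J2 and J3 overlap.
J1 starts exactly when J2 ends (back-to-back, no overlap); J2 is clear from here.
J1 starts before J3 ends → J3 and J1 overlap.
J4 starts after J3 ends; J3 is clear from here.
J4 starts after J1 ends; J1 is clear from here.
J6 starts before J4 ends → J4 and J6 overlap.
J5 starts after J4 ends.
J5 starts after J6 ends.
Overlapping pairs: J1 & J3, J2 & J3, J4 & J6 — 3 in total.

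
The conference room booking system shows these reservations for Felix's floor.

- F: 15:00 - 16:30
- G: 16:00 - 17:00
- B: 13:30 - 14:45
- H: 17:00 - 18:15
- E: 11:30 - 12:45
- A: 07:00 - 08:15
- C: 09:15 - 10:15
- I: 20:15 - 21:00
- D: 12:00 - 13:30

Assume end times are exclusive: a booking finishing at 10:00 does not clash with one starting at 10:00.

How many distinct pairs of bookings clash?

2

Sorted by start: A, C, E, D, B, F, G, H, I.
C starts after A ends; A is clear from here.
E starts after C ends; C is clear from here.
D starts before E ends → E and D overlap.
B starts after E ends; E is clear from here.
B starts exactly when D ends (back-to-back, no overlap); D is clear from here.
F starts after B ends; B is clear from here.
G starts before F ends → F and G overlap.
H starts after F ends; F is clear from here.
H starts exactly when G ends (back-to-back, no overlap); G is clear from here.
I starts after H ends.
Overlapping pairs: D & E, F & G — 2 in total.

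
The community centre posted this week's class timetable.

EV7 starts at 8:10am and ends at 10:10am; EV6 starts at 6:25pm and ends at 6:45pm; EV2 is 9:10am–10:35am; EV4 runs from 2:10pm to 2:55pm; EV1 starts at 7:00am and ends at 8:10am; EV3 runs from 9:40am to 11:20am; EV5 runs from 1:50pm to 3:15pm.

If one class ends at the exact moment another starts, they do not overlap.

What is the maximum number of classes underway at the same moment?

Sort all start/end points and keep a running count:
7:00am start EV1 → 1
8:10am end EV1 → 0
8:10am start EV7 → 1
9:10am start EV2 → 2
9:40am start EV3 → 3
10:10am end EV7 → 2
10:35am end EV2 → 1
11:20am end EV3 → 0
1:50pm start EV5 → 1
2:10pm start EV4 → 2
2:55pm end EV4 → 1
3:15pm end EV5 → 0
6:25pm start EV6 → 1
6:45pm end EV6 → 0
Peak is 3, at 9:40am (EV2, EV3, EV7).

3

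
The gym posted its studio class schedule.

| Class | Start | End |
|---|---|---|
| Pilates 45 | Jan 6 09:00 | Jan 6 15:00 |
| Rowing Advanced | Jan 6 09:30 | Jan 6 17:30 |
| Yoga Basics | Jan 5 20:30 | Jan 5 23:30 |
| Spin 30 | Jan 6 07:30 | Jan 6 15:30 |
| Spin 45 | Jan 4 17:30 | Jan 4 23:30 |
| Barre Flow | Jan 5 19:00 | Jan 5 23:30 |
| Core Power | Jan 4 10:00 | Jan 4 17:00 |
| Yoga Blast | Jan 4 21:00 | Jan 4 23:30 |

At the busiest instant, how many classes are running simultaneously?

Walk through starts and ends in time order (an end at T is processed before a start at T):
Jan 4 10:00 start Core Power → 1
Jan 4 17:00 end Core Power → 0
Jan 4 17:30 start Spin 45 → 1
Jan 4 21:00 start Yoga Blast → 2
Jan 4 23:30 end Spin 45 → 1
Jan 4 23:30 end Yoga Blast → 0
Jan 5 19:00 start Barre Flow → 1
Jan 5 20:30 start Yoga Basics → 2
Jan 5 23:30 end Barre Flow → 1
Jan 5 23:30 end Yoga Basics → 0
Jan 6 07:30 start Spin 30 → 1
Jan 6 09:00 start Pilates 45 → 2
Jan 6 09:30 start Rowing Advanced → 3
Jan 6 15:00 end Pilates 45 → 2
Jan 6 15:30 end Spin 30 → 1
Jan 6 17:30 end Rowing Advanced → 0
Peak is 3, at Jan 6 09:30 (Pilates 45, Rowing Advanced, Spin 30).

3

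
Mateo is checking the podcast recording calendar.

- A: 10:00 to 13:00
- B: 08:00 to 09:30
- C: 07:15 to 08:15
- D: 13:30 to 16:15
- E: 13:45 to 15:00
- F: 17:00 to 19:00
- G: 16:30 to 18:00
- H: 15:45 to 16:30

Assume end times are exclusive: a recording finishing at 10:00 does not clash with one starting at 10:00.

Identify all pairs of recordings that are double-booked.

B & C, D & E, D & H, F & G

Two intervals overlap when each starts before the other ends.
Sorted by start: C, B, A, D, E, H, G, F.
B starts before C ends → C and B overlap.
A starts after C ends, so C has no further overlaps.
A starts after B ends, so B has no further overlaps.
D starts after A ends, so A has no further overlaps.
E starts before D ends → D and E overlap.
H starts before D ends → D and H overlap.
G starts after D ends, so D has no further overlaps.
H starts after E ends, so E has no further overlaps.
G starts exactly when H ends (back-to-back, no overlap), so H has no further overlaps.
F starts before G ends → G and F overlap.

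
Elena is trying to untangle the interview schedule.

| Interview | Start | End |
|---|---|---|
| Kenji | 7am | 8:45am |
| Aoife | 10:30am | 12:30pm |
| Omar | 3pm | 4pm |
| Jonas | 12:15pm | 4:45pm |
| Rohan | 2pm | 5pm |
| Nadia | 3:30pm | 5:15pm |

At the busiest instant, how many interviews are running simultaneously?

Sweep the timeline, counting +1 at each start and −1 at each end (ends before starts at a tie):
7am start Kenji → 1
8:45am end Kenji → 0
10:30am start Aoife → 1
12:15pm start Jonas → 2
12:30pm end Aoife → 1
2pm start Rohan → 2
3pm start Omar → 3
3:30pm start Nadia → 4
4pm end Omar → 3
4:45pm end Jonas → 2
5pm end Rohan → 1
5:15pm end Nadia → 0
Peak is 4, at 3:30pm (Jonas, Nadia, Omar, Rohan).

4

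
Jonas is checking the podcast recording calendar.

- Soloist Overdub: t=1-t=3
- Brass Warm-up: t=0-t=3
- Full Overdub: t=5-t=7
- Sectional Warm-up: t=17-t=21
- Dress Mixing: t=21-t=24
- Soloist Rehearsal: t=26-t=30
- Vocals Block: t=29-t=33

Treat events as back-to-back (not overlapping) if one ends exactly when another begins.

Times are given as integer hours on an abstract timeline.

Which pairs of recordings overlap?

Sorted by start: Brass Warm-up, Soloist Overdub, Full Overdub, Sectional Warm-up, Dress Mixing, Soloist Rehearsal, Vocals Block.
Soloist Overdub starts before Brass Warm-up ends → Brass Warm-up and Soloist Overdub overlap.
Full Overdub starts after Brass Warm-up ends; Brass Warm-up is clear from here.
Full Overdub starts after Soloist Overdub ends; Soloist Overdub is clear from here.
Sectional Warm-up starts after Full Overdub ends; Full Overdub is clear from here.
Dress Mixing starts exactly when Sectional Warm-up ends (back-to-back, no overlap); Sectional Warm-up is clear from here.
Soloist Rehearsal starts after Dress Mixing ends; Dress Mixing is clear from here.
Vocals Block starts before Soloist Rehearsal ends → Soloist Rehearsal and Vocals Block overlap.

Brass Warm-up & Soloist Overdub, Soloist Rehearsal & Vocals Block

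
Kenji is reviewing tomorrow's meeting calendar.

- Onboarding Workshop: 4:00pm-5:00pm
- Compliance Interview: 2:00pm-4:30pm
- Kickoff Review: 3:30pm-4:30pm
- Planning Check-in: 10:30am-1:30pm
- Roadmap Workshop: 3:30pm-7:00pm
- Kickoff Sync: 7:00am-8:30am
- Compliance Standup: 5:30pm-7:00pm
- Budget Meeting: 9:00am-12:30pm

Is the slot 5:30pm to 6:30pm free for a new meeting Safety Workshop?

Kickoff Sync: ends 8:30am at or before Safety Workshop starts 5:30pm → clear.
Budget Meeting: ends 12:30pm at or before Safety Workshop starts 5:30pm → clear.
Planning Check-in: ends 1:30pm at or before Safety Workshop starts 5:30pm → clear.
Compliance Interview: ends 4:30pm at or before Safety Workshop starts 5:30pm → clear.
Kickoff Review: ends 4:30pm at or before Safety Workshop starts 5:30pm → clear.
Roadmap Workshop: starts 3:30pm before Safety Workshop ends 6:30pm, and ends 7:00pm after Safety Workshop starts 5:30pm → overlap.
Onboarding Workshop: ends 5:00pm at or before Safety Workshop starts 5:30pm → clear.
Compliance Standup: starts 5:30pm before Safety Workshop ends 6:30pm, and ends 7:00pm after Safety Workshop starts 5:30pm → overlap.
Safety Workshop overlaps Roadmap Workshop, Compliance Standup.

No — it overlaps Compliance Standup, Roadmap Workshop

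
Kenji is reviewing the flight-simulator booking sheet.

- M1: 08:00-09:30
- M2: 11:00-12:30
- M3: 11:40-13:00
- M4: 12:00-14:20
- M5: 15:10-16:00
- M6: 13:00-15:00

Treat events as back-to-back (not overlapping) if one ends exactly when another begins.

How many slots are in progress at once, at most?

3

Walk through starts and ends in time order (an end at T is processed before a start at T):
08:00 start M1 → 1
09:30 end M1 → 0
11:00 start M2 → 1
11:40 start M3 → 2
12:00 start M4 → 3
12:30 end M2 → 2
13:00 end M3 → 1
13:00 start M6 → 2
14:20 end M4 → 1
15:00 end M6 → 0
15:10 start M5 → 1
16:00 end M5 → 0
Peak is 3, at 12:00 (M2, M3, M4).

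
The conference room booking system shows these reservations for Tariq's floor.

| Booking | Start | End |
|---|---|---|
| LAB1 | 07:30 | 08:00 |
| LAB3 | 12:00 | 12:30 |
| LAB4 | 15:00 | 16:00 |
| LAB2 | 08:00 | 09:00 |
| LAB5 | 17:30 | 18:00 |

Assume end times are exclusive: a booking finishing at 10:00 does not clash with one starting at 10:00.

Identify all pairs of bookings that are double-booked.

no conflicts

Sorted by start: LAB1, LAB2, LAB3, LAB4, LAB5.
LAB2 starts exactly when LAB1 ends (back-to-back, no overlap); LAB1 is clear from here.
LAB3 starts after LAB2 ends; LAB2 is clear from here.
LAB4 starts after LAB3 ends; LAB3 is clear from here.
LAB5 starts after LAB4 ends.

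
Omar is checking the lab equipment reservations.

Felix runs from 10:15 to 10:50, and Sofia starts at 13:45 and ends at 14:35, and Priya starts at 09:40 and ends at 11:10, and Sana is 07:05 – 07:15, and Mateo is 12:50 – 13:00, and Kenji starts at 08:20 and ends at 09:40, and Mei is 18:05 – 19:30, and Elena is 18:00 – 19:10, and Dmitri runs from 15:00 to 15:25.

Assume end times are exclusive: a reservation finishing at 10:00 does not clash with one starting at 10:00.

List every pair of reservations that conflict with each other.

Elena & Mei, Felix & Priya

Sorted by start: Sana, Kenji, Priya, Felix, Mateo, Sofia, Dmitri, Elena, Mei.
Kenji starts after Sana ends; Sana is clear from here.
Priya starts exactly when Kenji ends (back-to-back, no overlap); Kenji is clear from here.
Felix starts before Priya ends → Priya and Felix overlap.
Mateo starts after Priya ends; Priya is clear from here.
Mateo starts after Felix ends; Felix is clear from here.
Sofia starts after Mateo ends; Mateo is clear from here.
Dmitri starts after Sofia ends; Sofia is clear from here.
Elena starts after Dmitri ends; Dmitri is clear from here.
Mei starts before Elena ends → Elena and Mei overlap.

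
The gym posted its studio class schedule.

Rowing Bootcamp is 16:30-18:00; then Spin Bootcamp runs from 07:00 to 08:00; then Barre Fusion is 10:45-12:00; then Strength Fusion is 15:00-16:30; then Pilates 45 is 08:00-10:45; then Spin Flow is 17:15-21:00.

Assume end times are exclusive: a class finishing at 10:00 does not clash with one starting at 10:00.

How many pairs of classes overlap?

Sorted by start: Spin Bootcamp, Pilates 45, Barre Fusion, Strength Fusion, Rowing Bootcamp, Spin Flow.
Pilates 45 starts exactly when Spin Bootcamp ends (back-to-back, no overlap); Spin Bootcamp is clear from here.
Barre Fusion starts exactly when Pilates 45 ends (back-to-back, no overlap); Pilates 45 is clear from here.
Strength Fusion starts after Barre Fusion ends; Barre Fusion is clear from here.
Rowing Bootcamp starts exactly when Strength Fusion ends (back-to-back, no overlap); Strength Fusion is clear from here.
Spin Flow starts before Rowing Bootcamp ends → Rowing Bootcamp and Spin Flow overlap.
Overlapping pairs: Rowing Bootcamp & Spin Flow — 1 in total.

1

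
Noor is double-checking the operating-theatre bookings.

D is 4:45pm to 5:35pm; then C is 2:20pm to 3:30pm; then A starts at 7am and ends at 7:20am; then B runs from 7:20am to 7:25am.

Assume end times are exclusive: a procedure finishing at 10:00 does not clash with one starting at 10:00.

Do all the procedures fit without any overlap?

Sorted by start: A, B, C, D.
B starts exactly when A ends (back-to-back, no overlap), so nothing later overlaps A either.
C starts after B ends, so nothing later overlaps B either.
D starts after C ends.
Every pair is clear; the schedule has no overlaps.

Yes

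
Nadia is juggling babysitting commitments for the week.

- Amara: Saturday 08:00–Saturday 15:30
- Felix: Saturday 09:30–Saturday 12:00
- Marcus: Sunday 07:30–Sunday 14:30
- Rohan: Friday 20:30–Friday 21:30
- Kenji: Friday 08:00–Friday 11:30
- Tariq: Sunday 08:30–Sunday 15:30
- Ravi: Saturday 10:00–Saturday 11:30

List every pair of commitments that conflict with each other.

Amara & Felix, Amara & Ravi, Felix & Ravi, Marcus & Tariq

Sorted by start: Kenji, Rohan, Amara, Felix, Ravi, Marcus, Tariq.
Rohan starts after Kenji ends, so Kenji has no further overlaps.
Amara starts after Rohan ends, so Rohan has no further overlaps.
Felix starts before Amara ends → Amara and Felix overlap.
Ravi starts before Amara ends → Amara and Ravi overlap.
Marcus starts after Amara ends, so Amara has no further overlaps.
Ravi starts before Felix ends → Felix and Ravi overlap.
Marcus starts after Felix ends, so Felix has no further overlaps.
Marcus starts after Ravi ends, so Ravi has no further overlaps.
Tariq starts before Marcus ends → Marcus and Tariq overlap.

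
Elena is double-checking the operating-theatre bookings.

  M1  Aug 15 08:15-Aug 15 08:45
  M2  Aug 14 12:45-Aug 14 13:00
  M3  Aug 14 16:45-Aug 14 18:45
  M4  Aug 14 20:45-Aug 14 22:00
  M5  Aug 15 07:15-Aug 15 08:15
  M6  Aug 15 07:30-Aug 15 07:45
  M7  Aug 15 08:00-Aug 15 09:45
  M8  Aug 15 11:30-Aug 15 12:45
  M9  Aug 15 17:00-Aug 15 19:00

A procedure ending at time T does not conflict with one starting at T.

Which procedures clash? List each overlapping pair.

Two intervals overlap when each starts before the other ends.
Sorted by start: M2, M3, M4, M5, M6, M7, M1, M8, M9.
M3 starts after M2 ends, so nothing later overlaps M2 either.
M4 starts after M3 ends, so nothing later overlaps M3 either.
M5 starts after M4 ends, so nothing later overlaps M4 either.
M6 starts before M5 ends → M5 and M6 overlap.
M7 starts before M5 ends → M5 and M7 overlap.
M1 starts exactly when M5 ends (back-to-back, no overlap), so nothing later overlaps M5 either.
M7 starts after M6 ends, so nothing later overlaps M6 either.
M1 starts before M7 ends → M7 and M1 overlap.
M8 starts after M7 ends, so nothing later overlaps M7 either.
M8 starts after M1 ends, so nothing later overlaps M1 either.
M9 starts after M8 ends.

M1 & M7, M5 & M6, M5 & M7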